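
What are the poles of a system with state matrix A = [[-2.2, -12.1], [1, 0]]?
Eigenvalues solve det(λI - A) = 0.
Characteristic polynomial: λ^2 + 2.2*λ + 12.1 = 0.
Roots: -1.1 + 3.3j, -1.1 - 3.3j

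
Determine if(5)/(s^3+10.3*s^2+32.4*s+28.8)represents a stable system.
Denominator: s^3 + 10.3*s^2 + 32.4*s + 28.8 = (s + 4)(s + 4.8)(s + 1.5). Poles: -1.5, -4, -4.8. All Re(p)<0: Yes (stable)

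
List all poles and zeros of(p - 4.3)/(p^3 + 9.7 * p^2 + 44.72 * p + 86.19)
Set denominator = 0: p^3 + 9.7*p^2 + 44.72*p + 86.19 = (p + 3.9)(p^2 + 5.8*p + 22.1) = 0 → Poles: -2.9 + 3.7j, -2.9 - 3.7j, -3.9
Set numerator = 0: p - 4.3 = 0 → Zeros: 4.3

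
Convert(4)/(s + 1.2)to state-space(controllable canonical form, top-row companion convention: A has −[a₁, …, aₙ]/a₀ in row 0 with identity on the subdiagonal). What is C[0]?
Reachable canonical form: C = numerator coefficients (right-aligned, zero-padded to length n).
num = 4, C = [[4]].
C[0] = 4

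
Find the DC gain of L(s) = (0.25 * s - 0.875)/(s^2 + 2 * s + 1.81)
DC gain = L(0) = num(0)/den(0) = -0.875/1.81 = -0.4834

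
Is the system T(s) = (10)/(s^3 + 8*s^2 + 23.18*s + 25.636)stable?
Denominator: s^3 + 8*s^2 + 23.18*s + 25.636 = (s + 3.4)(s^2 + 4.6*s + 7.54). Poles: -2.3 + 1.5j, -2.3 - 1.5j, -3.4. All Re(p)<0: Yes (stable)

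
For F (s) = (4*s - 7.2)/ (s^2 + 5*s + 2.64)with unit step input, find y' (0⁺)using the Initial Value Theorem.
IVT: y'(0⁺) = lim_{s→∞} s²·Y(s) = lim_{s→∞} s·F(s).
deg(num) = 1, deg(den) = 2, relative degree = 1, so s·F(s) → (leading num)/(leading den) = 4/1 = 4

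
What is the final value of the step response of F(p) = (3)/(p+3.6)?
FVT: lim_{t→∞} y(t) = lim_{p→0} p*Y(p) where Y(p) = F(p)/p.
= lim_{p→0} F(p) = F(0) = num(0)/den(0) = 3/3.6 = 0.8333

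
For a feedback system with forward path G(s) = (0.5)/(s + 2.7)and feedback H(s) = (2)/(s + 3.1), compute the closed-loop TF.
Closed-loop T = G/(1+GH).
Numerator: G_num * H_den = 0.5*s + 1.55.
Denominator: G_den * H_den + G_num * H_num = (s^2 + 5.8*s + 8.37) + (1) = s^2 + 5.8*s + 9.37.
T(s) = (0.5*s + 1.55)/(s^2 + 5.8*s + 9.37)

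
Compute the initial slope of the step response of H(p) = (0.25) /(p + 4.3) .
IVT: y'(0⁺) = lim_{p→∞} p²·Y(p) = lim_{p→∞} p·H(p).
deg(num) = 0, deg(den) = 1, relative degree = 1, so p·H(p) → (leading num)/(leading den) = 0.25/1 = 0.25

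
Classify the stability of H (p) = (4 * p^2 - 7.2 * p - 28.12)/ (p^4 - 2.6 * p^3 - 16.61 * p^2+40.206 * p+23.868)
Denominator: p^4 - 2.6*p^3 - 16.61*p^2 + 40.206*p + 23.868 = (p - 3.6)(p + 0.5)(p - 3.4)(p + 3.9). Poles: -0.5, -3.9, 3.4, 3.6. Unstable (2 pole(s) in RHP)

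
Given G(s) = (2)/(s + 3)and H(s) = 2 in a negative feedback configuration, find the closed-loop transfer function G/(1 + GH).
Closed-loop T = G/(1+GH).
Numerator: G_num * H_den = 2.
Denominator: G_den * H_den + G_num * H_num = (s + 3) + (4) = s + 7.
T(s) = (2)/(s + 7)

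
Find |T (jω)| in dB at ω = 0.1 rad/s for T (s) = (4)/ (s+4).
Substitute s = j*0.1: T(j0.1) = 0.999375 - 0.0249844j.
|T(j0.1)| = sqrt(Re² + Im²) = 0.9997.
20*log₁₀(0.9997) = -0.00 dB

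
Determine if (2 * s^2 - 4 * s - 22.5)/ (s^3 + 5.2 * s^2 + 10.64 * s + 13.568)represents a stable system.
Denominator: s^3 + 5.2*s^2 + 10.64*s + 13.568 = (s + 3.2)(s^2 + 2*s + 4.24). Poles: -1 + 1.8j, -1 - 1.8j, -3.2. All Re(p)<0: Yes (stable)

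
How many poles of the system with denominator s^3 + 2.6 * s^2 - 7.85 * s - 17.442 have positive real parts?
s^3 + 2.6*s^2 - 7.85*s - 17.442 = (s - 2.7)(s + 1.9)(s + 3.4). Poles: -1.9, -3.4, 2.7. RHP poles (Re>0): 1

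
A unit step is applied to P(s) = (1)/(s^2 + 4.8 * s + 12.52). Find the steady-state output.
FVT: lim_{t→∞} y(t) = lim_{s→0} s*Y(s) where Y(s) = P(s)/s.
= lim_{s→0} P(s) = P(0) = num(0)/den(0) = 1/12.52 = 0.07987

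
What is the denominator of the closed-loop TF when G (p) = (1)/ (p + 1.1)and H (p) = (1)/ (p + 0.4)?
Characteristic poly = G_den * H_den + G_num * H_num = (p^2 + 1.5*p + 0.44) + (1) = p^2 + 1.5*p + 1.44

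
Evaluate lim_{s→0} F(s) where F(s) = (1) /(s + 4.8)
DC gain = F(0) = num(0)/den(0) = 1/4.8 = 0.2083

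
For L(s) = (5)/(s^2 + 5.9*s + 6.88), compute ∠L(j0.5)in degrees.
Substitute s = j*0.5: L(j0.5) = 0.629517 - 0.280102j.
∠L(j0.5) = atan2(Im, Re) = atan2(-0.280102, 0.629517) = -23.99°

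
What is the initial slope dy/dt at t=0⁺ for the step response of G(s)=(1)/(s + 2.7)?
IVT: y'(0⁺) = lim_{s→∞} s²·Y(s) = lim_{s→∞} s·G(s).
deg(num) = 0, deg(den) = 1, relative degree = 1, so s·G(s) → (leading num)/(leading den) = 1/1 = 1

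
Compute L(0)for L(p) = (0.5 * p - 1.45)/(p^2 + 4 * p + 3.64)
DC gain = L(0) = num(0)/den(0) = -1.45/3.64 = -0.3984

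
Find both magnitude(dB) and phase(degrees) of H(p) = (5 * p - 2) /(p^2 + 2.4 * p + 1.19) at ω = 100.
Substitute p = j*100: H(j100) = 0.0013995 - 0.0499724j.
|H| = 20*log₁₀(sqrt(Re²+Im²)) = -26.02 dB.
∠H = atan2(Im, Re) = -88.40°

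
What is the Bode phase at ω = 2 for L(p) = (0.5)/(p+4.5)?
Substitute p = j*2: L(j2) = 0.0927835 - 0.0412371j.
∠L(j2) = atan2(Im, Re) = atan2(-0.0412371, 0.0927835) = -23.96°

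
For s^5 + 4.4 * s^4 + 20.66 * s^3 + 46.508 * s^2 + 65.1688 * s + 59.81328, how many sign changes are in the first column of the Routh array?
Routh array:
s^5: [1, 20.66, 65.1688]; s^4: [4.4, 46.508, 59.81328]; s^3: [10.09, 51.5749]; s^2: [24.0175, 59.81328]; s^1: [26.4467]; s^0: [59.81328]
First column: [1, 4.4, 10.09, 24.0175, 26.4467, 59.81328]. Sign changes = 0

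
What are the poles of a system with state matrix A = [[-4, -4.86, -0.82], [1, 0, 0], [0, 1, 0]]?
Eigenvalues solve det(λI - A) = 0.
Characteristic polynomial: λ^3 + 4*λ^2 + 4.86*λ + 0.82 = 0.
Factor: (λ + 0.2)(λ^2 + 3.8*λ + 4.1) = 0.
Roots: -0.2, -1.9 + 0.7j, -1.9 - 0.7j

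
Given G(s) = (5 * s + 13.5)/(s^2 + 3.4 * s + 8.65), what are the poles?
Set denominator = 0: s^2 + 3.4*s + 8.65 = 0 → Poles: -1.7 + 2.4j, -1.7 - 2.4j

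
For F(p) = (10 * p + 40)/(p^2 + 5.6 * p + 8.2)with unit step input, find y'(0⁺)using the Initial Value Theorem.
IVT: y'(0⁺) = lim_{p→∞} p²·Y(p) = lim_{p→∞} p·F(p).
deg(num) = 1, deg(den) = 2, relative degree = 1, so p·F(p) → (leading num)/(leading den) = 10/1 = 10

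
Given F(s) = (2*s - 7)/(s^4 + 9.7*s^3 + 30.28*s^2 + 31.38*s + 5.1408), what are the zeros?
Set numerator = 0: 2*s - 7 = 0 → Zeros: 3.5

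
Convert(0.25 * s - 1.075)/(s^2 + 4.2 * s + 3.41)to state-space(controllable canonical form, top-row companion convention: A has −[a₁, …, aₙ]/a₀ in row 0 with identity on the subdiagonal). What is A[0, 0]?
Reachable canonical form for den = s^2 + 4.2*s + 3.41: top row of A = -[a₁,a₂,...,aₙ]/a₀, ones on the subdiagonal, zeros elsewhere.
A = [[-4.2, -3.41], [1, 0]].
A[0,0] = -4.2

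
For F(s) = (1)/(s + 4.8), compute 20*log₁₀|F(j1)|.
Substitute s = j*1: F(j1) = 0.199667 - 0.0415973j.
|F(j1)| = sqrt(Re² + Im²) = 0.204.
20*log₁₀(0.204) = -13.81 dB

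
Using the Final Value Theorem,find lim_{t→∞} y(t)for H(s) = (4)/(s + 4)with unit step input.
FVT: lim_{t→∞} y(t) = lim_{s→0} s*Y(s) where Y(s) = H(s)/s.
= lim_{s→0} H(s) = H(0) = num(0)/den(0) = 4/4 = 1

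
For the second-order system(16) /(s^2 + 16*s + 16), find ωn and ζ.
Standard form: ωn²/(s²+2ζωn·s+ωn²).
const=16=ωn² → ωn=4, s coeff=16=2ζωn → ζ=2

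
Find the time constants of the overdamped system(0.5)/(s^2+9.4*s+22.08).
Overdamped: real poles at -4.6, -4.8. τ = -1/pole → τ₁ = 0.2174, τ₂ = 0.2083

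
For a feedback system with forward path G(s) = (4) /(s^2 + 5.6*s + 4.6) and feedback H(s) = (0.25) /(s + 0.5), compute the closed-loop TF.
Closed-loop T = G/(1+GH).
Numerator: G_num * H_den = 4*s + 2.
Denominator: G_den * H_den + G_num * H_num = (s^3 + 6.1*s^2 + 7.4*s + 2.3) + (1) = s^3 + 6.1*s^2 + 7.4*s + 3.3.
T(s) = (4*s + 2)/(s^3 + 6.1*s^2 + 7.4*s + 3.3)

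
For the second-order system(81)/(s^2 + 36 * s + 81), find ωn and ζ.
Standard form: ωn²/(s²+2ζωn·s+ωn²).
const=81=ωn² → ωn=9, s coeff=36=2ζωn → ζ=2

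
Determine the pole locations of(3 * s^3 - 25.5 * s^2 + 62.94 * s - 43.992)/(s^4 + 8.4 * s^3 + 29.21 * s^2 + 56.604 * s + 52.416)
Set denominator = 0: s^4 + 8.4*s^3 + 29.21*s^2 + 56.604*s + 52.416 = (s + 3.2)(s + 2.8)(s^2 + 2.4*s + 5.85) = 0 → Poles: -1.2 + 2.1j, -1.2 - 2.1j, -2.8, -3.2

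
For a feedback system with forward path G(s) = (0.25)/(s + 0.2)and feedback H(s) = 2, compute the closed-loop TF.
Closed-loop T = G/(1+GH).
Numerator: G_num * H_den = 0.25.
Denominator: G_den * H_den + G_num * H_num = (s + 0.2) + (0.5) = s + 0.7.
T(s) = (0.25)/(s + 0.7)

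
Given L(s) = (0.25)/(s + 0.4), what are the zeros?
Numerator is a nonzero constant (0.25) → Zeros: none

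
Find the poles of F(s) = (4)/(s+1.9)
Set denominator = 0: s + 1.9 = 0 → Poles: -1.9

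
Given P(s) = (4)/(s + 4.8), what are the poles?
Set denominator = 0: s + 4.8 = 0 → Poles: -4.8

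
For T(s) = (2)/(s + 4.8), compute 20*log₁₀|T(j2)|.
Substitute s = j*2: T(j2) = 0.35503 - 0.147929j.
|T(j2)| = sqrt(Re² + Im²) = 0.3846.
20*log₁₀(0.3846) = -8.30 dB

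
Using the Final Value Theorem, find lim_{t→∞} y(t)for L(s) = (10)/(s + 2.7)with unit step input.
FVT: lim_{t→∞} y(t) = lim_{s→0} s*Y(s) where Y(s) = L(s)/s.
= lim_{s→0} L(s) = L(0) = num(0)/den(0) = 10/2.7 = 3.704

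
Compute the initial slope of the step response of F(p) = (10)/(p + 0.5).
IVT: y'(0⁺) = lim_{p→∞} p²·Y(p) = lim_{p→∞} p·F(p).
deg(num) = 0, deg(den) = 1, relative degree = 1, so p·F(p) → (leading num)/(leading den) = 10/1 = 10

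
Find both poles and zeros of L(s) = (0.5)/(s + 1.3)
Set denominator = 0: s + 1.3 = 0 → Poles: -1.3
Numerator is a nonzero constant (0.5) → Zeros: none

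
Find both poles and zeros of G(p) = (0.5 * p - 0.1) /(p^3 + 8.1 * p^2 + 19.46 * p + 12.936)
Set denominator = 0: p^3 + 8.1*p^2 + 19.46*p + 12.936 = (p + 2.8)(p + 1.1)(p + 4.2) = 0 → Poles: -1.1, -2.8, -4.2
Set numerator = 0: 0.5*p - 0.1 = 0 → Zeros: 0.2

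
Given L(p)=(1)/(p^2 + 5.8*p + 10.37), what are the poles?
Set denominator = 0: p^2 + 5.8*p + 10.37 = 0 → Poles: -2.9 + 1.4j, -2.9 - 1.4j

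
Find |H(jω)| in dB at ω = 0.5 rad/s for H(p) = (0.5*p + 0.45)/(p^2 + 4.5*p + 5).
Substitute p = j*0.5: H(j0.5) = 0.0977376 + 0.00633484j.
|H(j0.5)| = sqrt(Re² + Im²) = 0.09794.
20*log₁₀(0.09794) = -20.18 dB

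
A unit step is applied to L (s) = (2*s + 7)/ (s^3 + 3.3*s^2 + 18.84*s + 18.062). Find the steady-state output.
FVT: lim_{t→∞} y(t) = lim_{s→0} s*Y(s) where Y(s) = L(s)/s.
= lim_{s→0} L(s) = L(0) = num(0)/den(0) = 7/18.062 = 0.3876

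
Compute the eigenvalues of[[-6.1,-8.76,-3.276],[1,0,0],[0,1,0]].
Eigenvalues solve det(λI - A) = 0.
Characteristic polynomial: λ^3 + 6.1*λ^2 + 8.76*λ + 3.276 = 0.
Factor: (λ + 4.2)(λ + 1.3)(λ + 0.6) = 0.
Roots: -0.6, -1.3, -4.2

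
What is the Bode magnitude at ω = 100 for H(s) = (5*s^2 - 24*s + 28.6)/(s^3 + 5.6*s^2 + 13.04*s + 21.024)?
Substitute s = j*100: H(j100) = 0.00519148 - 0.0497457j.
|H(j100)| = sqrt(Re² + Im²) = 0.05002.
20*log₁₀(0.05002) = -26.02 dB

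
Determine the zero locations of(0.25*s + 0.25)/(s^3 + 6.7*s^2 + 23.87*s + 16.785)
Set numerator = 0: 0.25*s + 0.25 = 0 → Zeros: -1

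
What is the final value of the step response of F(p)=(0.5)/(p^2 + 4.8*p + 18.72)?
FVT: lim_{t→∞} y(t) = lim_{p→0} p*Y(p) where Y(p) = F(p)/p.
= lim_{p→0} F(p) = F(0) = num(0)/den(0) = 0.5/18.72 = 0.02671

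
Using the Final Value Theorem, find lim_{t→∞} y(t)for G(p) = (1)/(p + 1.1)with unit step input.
FVT: lim_{t→∞} y(t) = lim_{p→0} p*Y(p) where Y(p) = G(p)/p.
= lim_{p→0} G(p) = G(0) = num(0)/den(0) = 1/1.1 = 0.9091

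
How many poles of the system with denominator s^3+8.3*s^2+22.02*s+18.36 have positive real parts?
s^3 + 8.3*s^2 + 22.02*s + 18.36 = (s + 3)(s + 1.7)(s + 3.6). Poles: -1.7, -3, -3.6. RHP poles (Re>0): 0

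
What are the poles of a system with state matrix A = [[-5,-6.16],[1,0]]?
Eigenvalues solve det(λI - A) = 0.
Characteristic polynomial: λ^2 + 5*λ + 6.16 = 0.
Factor: (λ + 2.8)(λ + 2.2) = 0.
Roots: -2.2, -2.8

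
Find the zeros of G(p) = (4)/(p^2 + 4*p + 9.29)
Numerator is a nonzero constant (4) → Zeros: none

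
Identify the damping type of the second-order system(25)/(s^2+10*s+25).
Standard form: ωn²/(s²+2ζωn·s+ωn²) gives ωn=5, ζ=1.
Critically damped (ζ = 1)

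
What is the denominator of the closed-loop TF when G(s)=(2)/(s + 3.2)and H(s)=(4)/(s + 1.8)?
Characteristic poly = G_den * H_den + G_num * H_num = (s^2 + 5*s + 5.76) + (8) = s^2 + 5*s + 13.76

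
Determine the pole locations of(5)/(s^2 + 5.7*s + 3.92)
Set denominator = 0: s^2 + 5.7*s + 3.92 = (s + 0.8)(s + 4.9) = 0 → Poles: -0.8, -4.9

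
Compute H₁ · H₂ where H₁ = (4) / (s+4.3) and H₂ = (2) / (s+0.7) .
Series: H = H₁ · H₂ = (n₁·n₂)/(d₁·d₂).
Num: n₁·n₂ = 8. Den: d₁·d₂ = s^2 + 5*s + 3.01.
H(s) = (8)/(s^2 + 5*s + 3.01)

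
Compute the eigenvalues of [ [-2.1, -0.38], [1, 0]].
Eigenvalues solve det(λI - A) = 0.
Characteristic polynomial: λ^2 + 2.1*λ + 0.38 = 0.
Factor: (λ + 0.2)(λ + 1.9) = 0.
Roots: -0.2, -1.9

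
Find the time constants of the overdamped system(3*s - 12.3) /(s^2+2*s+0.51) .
Overdamped: real poles at -1.7, -0.3. τ = -1/pole → τ₁ = 0.5882, τ₂ = 3.333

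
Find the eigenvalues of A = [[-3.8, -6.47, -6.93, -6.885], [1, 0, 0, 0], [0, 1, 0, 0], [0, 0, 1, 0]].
Eigenvalues solve det(λI - A) = 0.
Characteristic polynomial: λ^4 + 3.8*λ^3 + 6.47*λ^2 + 6.93*λ + 6.885 = 0.
Factor: (λ^2 + 0.2*λ + 1.7)(λ^2 + 3.6*λ + 4.05) = 0.
Roots: -0.1 + 1.3j, -0.1 - 1.3j, -1.8 + 0.9j, -1.8 - 0.9j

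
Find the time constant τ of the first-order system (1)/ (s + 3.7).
First-order system: τ = -1/pole. Pole = -3.7. τ = -1/(-3.7) = 0.2703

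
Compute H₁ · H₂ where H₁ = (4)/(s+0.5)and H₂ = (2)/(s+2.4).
Series: H = H₁ · H₂ = (n₁·n₂)/(d₁·d₂).
Num: n₁·n₂ = 8. Den: d₁·d₂ = s^2 + 2.9*s + 1.2.
H(s) = (8)/(s^2 + 2.9*s + 1.2)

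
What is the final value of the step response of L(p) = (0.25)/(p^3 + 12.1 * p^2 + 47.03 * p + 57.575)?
FVT: lim_{t→∞} y(t) = lim_{p→0} p*Y(p) where Y(p) = L(p)/p.
= lim_{p→0} L(p) = L(0) = num(0)/den(0) = 0.25/57.575 = 0.004342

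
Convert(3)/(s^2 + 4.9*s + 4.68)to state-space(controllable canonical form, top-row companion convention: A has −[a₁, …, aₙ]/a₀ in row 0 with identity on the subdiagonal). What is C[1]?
Reachable canonical form: C = numerator coefficients (right-aligned, zero-padded to length n).
num = 3, C = [[0, 3]].
C[1] = 3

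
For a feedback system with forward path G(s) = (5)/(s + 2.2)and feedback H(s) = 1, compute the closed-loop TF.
Closed-loop T = G/(1+GH).
Numerator: G_num * H_den = 5.
Denominator: G_den * H_den + G_num * H_num = (s + 2.2) + (5) = s + 7.2.
T(s) = (5)/(s + 7.2)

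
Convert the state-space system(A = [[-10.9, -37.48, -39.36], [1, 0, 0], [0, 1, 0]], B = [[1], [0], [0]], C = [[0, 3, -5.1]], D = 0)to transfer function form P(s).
P(s) = C(sI - A)⁻¹B + D.
Characteristic polynomial det(sI - A) = s^3 + 10.9*s^2 + 37.48*s + 39.36.
Numerator from C·adj(sI-A)·B + D·det(sI-A) = 3*s - 5.1.
P(s) = (3*s - 5.1)/(s^3 + 10.9*s^2 + 37.48*s + 39.36)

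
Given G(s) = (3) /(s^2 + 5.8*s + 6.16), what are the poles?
Set denominator = 0: s^2 + 5.8*s + 6.16 = (s + 4.4)(s + 1.4) = 0 → Poles: -1.4, -4.4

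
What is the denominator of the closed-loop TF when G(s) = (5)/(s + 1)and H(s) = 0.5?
Characteristic poly = G_den * H_den + G_num * H_num = (s + 1) + (2.5) = s + 3.5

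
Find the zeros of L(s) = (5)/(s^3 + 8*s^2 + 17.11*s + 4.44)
Numerator is a nonzero constant (5) → Zeros: none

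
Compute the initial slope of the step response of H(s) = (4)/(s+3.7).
IVT: y'(0⁺) = lim_{s→∞} s²·Y(s) = lim_{s→∞} s·H(s).
deg(num) = 0, deg(den) = 1, relative degree = 1, so s·H(s) → (leading num)/(leading den) = 4/1 = 4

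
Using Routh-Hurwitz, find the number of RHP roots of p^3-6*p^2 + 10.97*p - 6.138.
Routh array:
p^3: [1, 10.97]; p^2: [-6, -6.138]; p^1: [9.947]; p^0: [-6.138]
First column: [1, -6, 9.947, -6.138]. Sign changes = RHP roots = 3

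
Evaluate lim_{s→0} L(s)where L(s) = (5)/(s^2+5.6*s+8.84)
DC gain = L(0) = num(0)/den(0) = 5/8.84 = 0.5656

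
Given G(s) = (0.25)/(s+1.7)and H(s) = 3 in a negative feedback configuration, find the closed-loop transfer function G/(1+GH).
Closed-loop T = G/(1+GH).
Numerator: G_num * H_den = 0.25.
Denominator: G_den * H_den + G_num * H_num = (s + 1.7) + (0.75) = s + 2.45.
T(s) = (0.25)/(s + 2.45)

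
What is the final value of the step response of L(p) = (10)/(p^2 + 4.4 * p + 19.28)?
FVT: lim_{t→∞} y(t) = lim_{p→0} p*Y(p) where Y(p) = L(p)/p.
= lim_{p→0} L(p) = L(0) = num(0)/den(0) = 10/19.28 = 0.5187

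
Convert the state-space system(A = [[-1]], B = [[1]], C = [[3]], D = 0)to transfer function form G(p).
G(p) = C(pI - A)⁻¹B + D.
Characteristic polynomial det(pI - A) = p + 1.
Numerator from C·adj(pI-A)·B + D·det(pI-A) = 3.
G(p) = (3)/(p + 1)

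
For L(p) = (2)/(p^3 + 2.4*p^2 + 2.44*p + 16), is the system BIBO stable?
Denominator: p^3 + 2.4*p^2 + 2.44*p + 16 = (p + 3.2)(p^2 - 0.8*p + 5). Poles: -3.2, 0.4 + 2.2j, 0.4 - 2.2j. All Re(p)<0: No (unstable)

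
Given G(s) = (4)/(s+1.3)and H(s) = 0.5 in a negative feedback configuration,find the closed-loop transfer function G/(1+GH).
Closed-loop T = G/(1+GH).
Numerator: G_num * H_den = 4.
Denominator: G_den * H_den + G_num * H_num = (s + 1.3) + (2) = s + 3.3.
T(s) = (4)/(s + 3.3)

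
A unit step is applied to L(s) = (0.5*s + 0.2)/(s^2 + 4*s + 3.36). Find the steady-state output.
FVT: lim_{t→∞} y(t) = lim_{s→0} s*Y(s) where Y(s) = L(s)/s.
= lim_{s→0} L(s) = L(0) = num(0)/den(0) = 0.2/3.36 = 0.05952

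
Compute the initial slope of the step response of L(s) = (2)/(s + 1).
IVT: y'(0⁺) = lim_{s→∞} s²·Y(s) = lim_{s→∞} s·L(s).
deg(num) = 0, deg(den) = 1, relative degree = 1, so s·L(s) → (leading num)/(leading den) = 2/1 = 2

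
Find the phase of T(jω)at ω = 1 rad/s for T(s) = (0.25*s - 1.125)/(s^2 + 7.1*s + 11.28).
Substitute s = j*1: T(j1) = -0.0627209 + 0.067638j.
∠T(j1) = atan2(Im, Re) = atan2(0.067638, -0.0627209) = 132.84°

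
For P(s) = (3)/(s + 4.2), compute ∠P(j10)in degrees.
Substitute s = j*10: P(j10) = 0.107106 - 0.255015j.
∠P(j10) = atan2(Im, Re) = atan2(-0.255015, 0.107106) = -67.22°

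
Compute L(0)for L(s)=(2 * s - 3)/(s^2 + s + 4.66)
DC gain = L(0) = num(0)/den(0) = -3/4.66 = -0.6438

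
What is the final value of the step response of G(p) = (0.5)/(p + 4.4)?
FVT: lim_{t→∞} y(t) = lim_{p→0} p*Y(p) where Y(p) = G(p)/p.
= lim_{p→0} G(p) = G(0) = num(0)/den(0) = 0.5/4.4 = 0.1136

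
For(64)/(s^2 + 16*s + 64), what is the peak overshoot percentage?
Standard form: ωn²/(s²+2ζωn·s+ωn²) → ωn = 8, ζ = 1.
ζ ≥ 1, so the response is non-oscillatory: peak overshoot = 0%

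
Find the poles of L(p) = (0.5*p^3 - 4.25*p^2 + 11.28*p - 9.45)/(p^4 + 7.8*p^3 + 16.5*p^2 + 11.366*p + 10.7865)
Set denominator = 0: p^4 + 7.8*p^3 + 16.5*p^2 + 11.366*p + 10.7865 = (p + 4.7)(p + 2.7)(p^2 + 0.4*p + 0.85) = 0 → Poles: -0.2 + 0.9j, -0.2 - 0.9j, -2.7, -4.7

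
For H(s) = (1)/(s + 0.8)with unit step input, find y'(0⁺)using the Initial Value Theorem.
IVT: y'(0⁺) = lim_{s→∞} s²·Y(s) = lim_{s→∞} s·H(s).
deg(num) = 0, deg(den) = 1, relative degree = 1, so s·H(s) → (leading num)/(leading den) = 1/1 = 1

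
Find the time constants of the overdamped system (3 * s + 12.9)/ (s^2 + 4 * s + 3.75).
Overdamped: real poles at -2.5, -1.5. τ = -1/pole → τ₁ = 0.4, τ₂ = 0.6667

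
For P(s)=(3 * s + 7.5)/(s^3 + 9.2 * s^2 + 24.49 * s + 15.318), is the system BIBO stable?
Denominator: s^3 + 9.2*s^2 + 24.49*s + 15.318 = (s + 4.6)(s + 3.7)(s + 0.9). Poles: -0.9, -3.7, -4.6. All Re(p)<0: Yes (stable)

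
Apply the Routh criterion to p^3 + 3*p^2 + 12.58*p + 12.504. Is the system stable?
Routh array:
p^3: [1, 12.58]; p^2: [3, 12.504]; p^1: [8.412]; p^0: [12.504]
First column: [1, 3, 8.412, 12.504]. Sign changes = 0.
Yes, stable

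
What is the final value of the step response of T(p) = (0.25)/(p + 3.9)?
FVT: lim_{t→∞} y(t) = lim_{p→0} p*Y(p) where Y(p) = T(p)/p.
= lim_{p→0} T(p) = T(0) = num(0)/den(0) = 0.25/3.9 = 0.0641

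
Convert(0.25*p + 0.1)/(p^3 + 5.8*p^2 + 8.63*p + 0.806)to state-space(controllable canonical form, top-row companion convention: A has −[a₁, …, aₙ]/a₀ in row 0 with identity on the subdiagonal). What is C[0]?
Reachable canonical form: C = numerator coefficients (right-aligned, zero-padded to length n).
num = 0.25*p + 0.1, C = [[0, 0.25, 0.1]].
C[0] = 0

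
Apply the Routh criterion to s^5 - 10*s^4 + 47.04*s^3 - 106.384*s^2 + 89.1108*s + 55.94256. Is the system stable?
Routh array:
s^5: [1, 47.04, 89.1108]; s^4: [-10, -106.384, 55.94256]; s^3: [36.4016, 94.7051]; s^2: [-80.3673, 55.94256]; s^1: [120.044]; s^0: [55.94256]
First column: [1, -10, 36.4016, -80.3673, 120.044, 55.94256]. Sign changes = 4.
No, unstable (4 RHP root(s))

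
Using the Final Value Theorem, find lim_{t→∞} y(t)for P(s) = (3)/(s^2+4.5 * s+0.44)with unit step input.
FVT: lim_{t→∞} y(t) = lim_{s→0} s*Y(s) where Y(s) = P(s)/s.
= lim_{s→0} P(s) = P(0) = num(0)/den(0) = 3/0.44 = 6.818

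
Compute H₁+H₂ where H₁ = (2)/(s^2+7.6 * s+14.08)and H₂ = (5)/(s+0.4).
Parallel: H = H₁ + H₂ = (n₁·d₂ + n₂·d₁)/(d₁·d₂).
n₁·d₂ = 2*s + 0.8. n₂·d₁ = 5*s^2 + 38*s + 70.4. Sum = 5*s^2 + 40*s + 71.2. d₁·d₂ = s^3 + 8*s^2 + 17.12*s + 5.632.
H(s) = (5*s^2 + 40*s + 71.2)/(s^3 + 8*s^2 + 17.12*s + 5.632)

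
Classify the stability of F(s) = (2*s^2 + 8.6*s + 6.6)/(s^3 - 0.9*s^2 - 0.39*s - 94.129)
Denominator: s^3 - 0.9*s^2 - 0.39*s - 94.129 = (s - 4.9)(s^2 + 4*s + 19.21). Poles: -2 + 3.9j, -2 - 3.9j, 4.9. Unstable (1 pole(s) in RHP)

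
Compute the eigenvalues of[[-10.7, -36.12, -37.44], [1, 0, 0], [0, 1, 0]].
Eigenvalues solve det(λI - A) = 0.
Characteristic polynomial: λ^3 + 10.7*λ^2 + 36.12*λ + 37.44 = 0.
Factor: (λ + 2)(λ + 3.9)(λ + 4.8) = 0.
Roots: -2, -3.9, -4.8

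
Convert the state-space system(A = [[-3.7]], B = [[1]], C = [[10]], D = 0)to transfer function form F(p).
F(p) = C(pI - A)⁻¹B + D.
Characteristic polynomial det(pI - A) = p + 3.7.
Numerator from C·adj(pI-A)·B + D·det(pI-A) = 10.
F(p) = (10)/(p + 3.7)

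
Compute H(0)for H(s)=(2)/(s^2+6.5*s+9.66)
DC gain = H(0) = num(0)/den(0) = 2/9.66 = 0.207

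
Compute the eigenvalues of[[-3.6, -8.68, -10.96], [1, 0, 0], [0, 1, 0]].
Eigenvalues solve det(λI - A) = 0.
Characteristic polynomial: λ^3 + 3.6*λ^2 + 8.68*λ + 10.96 = 0.
Factor: (λ + 2)(λ^2 + 1.6*λ + 5.48) = 0.
Roots: -0.8 + 2.2j, -0.8 - 2.2j, -2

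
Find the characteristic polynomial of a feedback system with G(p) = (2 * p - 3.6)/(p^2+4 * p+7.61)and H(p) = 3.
Characteristic poly = G_den * H_den + G_num * H_num = (p^2 + 4*p + 7.61) + (6*p - 10.8) = p^2 + 10*p - 3.19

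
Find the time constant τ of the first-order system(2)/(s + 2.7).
First-order system: τ = -1/pole. Pole = -2.7. τ = -1/(-2.7) = 0.3704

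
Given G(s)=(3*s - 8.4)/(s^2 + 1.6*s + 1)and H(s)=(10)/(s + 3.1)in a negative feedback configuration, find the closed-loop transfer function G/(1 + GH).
Closed-loop T = G/(1+GH).
Numerator: G_num * H_den = 3*s^2 + 0.9*s - 26.04.
Denominator: G_den * H_den + G_num * H_num = (s^3 + 4.7*s^2 + 5.96*s + 3.1) + (30*s - 84) = s^3 + 4.7*s^2 + 35.96*s - 80.9.
T(s) = (3*s^2 + 0.9*s - 26.04)/(s^3 + 4.7*s^2 + 35.96*s - 80.9)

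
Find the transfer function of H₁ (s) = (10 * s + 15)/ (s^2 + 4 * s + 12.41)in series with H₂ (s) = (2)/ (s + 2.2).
Series: H = H₁ · H₂ = (n₁·n₂)/(d₁·d₂).
Num: n₁·n₂ = 20*s + 30. Den: d₁·d₂ = s^3 + 6.2*s^2 + 21.21*s + 27.302.
H(s) = (20*s + 30)/(s^3 + 6.2*s^2 + 21.21*s + 27.302)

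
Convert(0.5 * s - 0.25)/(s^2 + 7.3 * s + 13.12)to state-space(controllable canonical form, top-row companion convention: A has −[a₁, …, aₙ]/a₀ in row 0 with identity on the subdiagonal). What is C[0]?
Reachable canonical form: C = numerator coefficients (right-aligned, zero-padded to length n).
num = 0.5*s - 0.25, C = [[0.5, -0.25]].
C[0] = 0.5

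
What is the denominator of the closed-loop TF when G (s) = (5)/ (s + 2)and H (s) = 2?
Characteristic poly = G_den * H_den + G_num * H_num = (s + 2) + (10) = s + 12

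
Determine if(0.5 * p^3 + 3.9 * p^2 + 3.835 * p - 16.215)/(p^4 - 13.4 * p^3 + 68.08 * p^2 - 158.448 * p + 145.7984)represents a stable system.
Denominator: p^4 - 13.4*p^3 + 68.08*p^2 - 158.448*p + 145.7984 = (p - 4.4)(p - 3.8)(p^2 - 5.2*p + 8.72). Poles: 2.6 + 1.4j, 2.6 - 1.4j, 3.8, 4.4. All Re(p)<0: No (unstable)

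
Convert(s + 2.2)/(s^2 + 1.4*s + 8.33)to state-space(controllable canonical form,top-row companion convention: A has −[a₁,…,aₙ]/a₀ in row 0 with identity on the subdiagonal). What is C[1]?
Reachable canonical form: C = numerator coefficients (right-aligned, zero-padded to length n).
num = s + 2.2, C = [[1, 2.2]].
C[1] = 2.2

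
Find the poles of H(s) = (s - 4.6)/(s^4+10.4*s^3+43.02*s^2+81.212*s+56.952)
Set denominator = 0: s^4 + 10.4*s^3 + 43.02*s^2 + 81.212*s + 56.952 = (s + 2.8)(s + 1.8)(s^2 + 5.8*s + 11.3) = 0 → Poles: -1.8, -2.8, -2.9 + 1.7j, -2.9 - 1.7j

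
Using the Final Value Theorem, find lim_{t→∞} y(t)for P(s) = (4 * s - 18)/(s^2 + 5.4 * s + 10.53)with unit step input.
FVT: lim_{t→∞} y(t) = lim_{s→0} s*Y(s) where Y(s) = P(s)/s.
= lim_{s→0} P(s) = P(0) = num(0)/den(0) = -18/10.53 = -1.709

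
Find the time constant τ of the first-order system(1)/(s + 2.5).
First-order system: τ = -1/pole. Pole = -2.5. τ = -1/(-2.5) = 0.4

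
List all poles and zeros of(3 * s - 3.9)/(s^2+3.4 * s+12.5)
Set denominator = 0: s^2 + 3.4*s + 12.5 = 0 → Poles: -1.7 + 3.1j, -1.7 - 3.1j
Set numerator = 0: 3*s - 3.9 = 0 → Zeros: 1.3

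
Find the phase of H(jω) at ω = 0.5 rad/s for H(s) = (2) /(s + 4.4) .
Substitute s = j*0.5: H(j0.5) = 0.448751 - 0.0509944j.
∠H(j0.5) = atan2(Im, Re) = atan2(-0.0509944, 0.448751) = -6.48°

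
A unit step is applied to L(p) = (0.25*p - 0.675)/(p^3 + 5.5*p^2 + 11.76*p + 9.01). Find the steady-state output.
FVT: lim_{t→∞} y(t) = lim_{p→0} p*Y(p) where Y(p) = L(p)/p.
= lim_{p→0} L(p) = L(0) = num(0)/den(0) = -0.675/9.01 = -0.07492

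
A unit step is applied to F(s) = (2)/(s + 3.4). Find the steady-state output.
FVT: lim_{t→∞} y(t) = lim_{s→0} s*Y(s) where Y(s) = F(s)/s.
= lim_{s→0} F(s) = F(0) = num(0)/den(0) = 2/3.4 = 0.5882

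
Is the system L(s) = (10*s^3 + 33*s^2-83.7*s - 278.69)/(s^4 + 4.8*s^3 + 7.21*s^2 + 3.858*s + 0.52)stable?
Denominator: s^4 + 4.8*s^3 + 7.21*s^2 + 3.858*s + 0.52 = (s + 0.8)(s + 0.2)(s + 2.5)(s + 1.3). Poles: -0.2, -0.8, -1.3, -2.5. All Re(p)<0: Yes (stable)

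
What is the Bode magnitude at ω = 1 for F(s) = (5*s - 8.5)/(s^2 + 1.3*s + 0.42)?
Substitute s = j*1: F(j1) = 5.64054 + 4.02191j.
|F(j1)| = sqrt(Re² + Im²) = 6.928.
20*log₁₀(6.928) = 16.81 dB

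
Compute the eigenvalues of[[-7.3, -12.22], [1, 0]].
Eigenvalues solve det(λI - A) = 0.
Characteristic polynomial: λ^2 + 7.3*λ + 12.22 = 0.
Factor: (λ + 4.7)(λ + 2.6) = 0.
Roots: -2.6, -4.7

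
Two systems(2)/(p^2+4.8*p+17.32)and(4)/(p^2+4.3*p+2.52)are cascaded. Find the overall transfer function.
Series: H = H₁ · H₂ = (n₁·n₂)/(d₁·d₂).
Num: n₁·n₂ = 8. Den: d₁·d₂ = p^4 + 9.1*p^3 + 40.48*p^2 + 86.572*p + 43.6464.
H(p) = (8)/(p^4 + 9.1*p^3 + 40.48*p^2 + 86.572*p + 43.6464)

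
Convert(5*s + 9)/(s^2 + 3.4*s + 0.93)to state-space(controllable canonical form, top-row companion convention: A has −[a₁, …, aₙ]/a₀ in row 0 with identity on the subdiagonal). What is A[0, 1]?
Reachable canonical form for den = s^2 + 3.4*s + 0.93: top row of A = -[a₁,a₂,...,aₙ]/a₀, ones on the subdiagonal, zeros elsewhere.
A = [[-3.4, -0.93], [1, 0]].
A[0,1] = -0.93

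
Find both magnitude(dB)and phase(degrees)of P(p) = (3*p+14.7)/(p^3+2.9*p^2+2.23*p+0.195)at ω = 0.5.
Substitute p = j*0.5: P(j0.5) = -5.00079 - 12.1713j.
|P| = 20*log₁₀(sqrt(Re²+Im²)) = 22.38 dB.
∠P = atan2(Im, Re) = -112.34°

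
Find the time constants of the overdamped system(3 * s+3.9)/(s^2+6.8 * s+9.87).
Overdamped: real poles at -2.1, -4.7. τ = -1/pole → τ₁ = 0.4762, τ₂ = 0.2128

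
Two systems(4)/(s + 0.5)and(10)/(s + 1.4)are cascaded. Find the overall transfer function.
Series: H = H₁ · H₂ = (n₁·n₂)/(d₁·d₂).
Num: n₁·n₂ = 40. Den: d₁·d₂ = s^2 + 1.9*s + 0.7.
H(s) = (40)/(s^2 + 1.9*s + 0.7)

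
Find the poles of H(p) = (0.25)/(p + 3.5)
Set denominator = 0: p + 3.5 = 0 → Poles: -3.5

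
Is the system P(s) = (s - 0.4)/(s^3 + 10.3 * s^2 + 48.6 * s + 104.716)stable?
Denominator: s^3 + 10.3*s^2 + 48.6*s + 104.716 = (s + 4.7)(s^2 + 5.6*s + 22.28). Poles: -2.8 + 3.8j, -2.8 - 3.8j, -4.7. All Re(p)<0: Yes (stable)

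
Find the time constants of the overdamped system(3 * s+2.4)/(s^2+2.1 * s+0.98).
Overdamped: real poles at -1.4, -0.7. τ = -1/pole → τ₁ = 0.7143, τ₂ = 1.429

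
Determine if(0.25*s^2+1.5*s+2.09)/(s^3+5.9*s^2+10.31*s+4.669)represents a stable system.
Denominator: s^3 + 5.9*s^2 + 10.31*s + 4.669 = (s + 0.7)(s + 2.3)(s + 2.9). Poles: -0.7, -2.3, -2.9. All Re(p)<0: Yes (stable)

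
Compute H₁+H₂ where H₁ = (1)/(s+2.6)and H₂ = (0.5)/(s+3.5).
Parallel: H = H₁ + H₂ = (n₁·d₂ + n₂·d₁)/(d₁·d₂).
n₁·d₂ = s + 3.5. n₂·d₁ = 0.5*s + 1.3. Sum = 1.5*s + 4.8. d₁·d₂ = s^2 + 6.1*s + 9.1.
H(s) = (1.5*s + 4.8)/(s^2 + 6.1*s + 9.1)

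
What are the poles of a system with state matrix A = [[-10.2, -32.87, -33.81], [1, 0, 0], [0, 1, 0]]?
Eigenvalues solve det(λI - A) = 0.
Characteristic polynomial: λ^3 + 10.2*λ^2 + 32.87*λ + 33.81 = 0.
Factor: (λ + 4.9)(λ + 3)(λ + 2.3) = 0.
Roots: -2.3, -3, -4.9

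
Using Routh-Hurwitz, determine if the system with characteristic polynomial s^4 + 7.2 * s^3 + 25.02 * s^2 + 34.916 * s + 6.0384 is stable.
Routh array:
s^4: [1, 25.02, 6.0384]; s^3: [7.2, 34.916]; s^2: [20.1706, 6.0384]; s^1: [32.7606]; s^0: [6.0384]
First column: [1, 7.2, 20.1706, 32.7606, 6.0384]. Sign changes = 0.
Yes, stable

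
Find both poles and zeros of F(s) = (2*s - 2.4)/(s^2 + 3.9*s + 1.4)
Set denominator = 0: s^2 + 3.9*s + 1.4 = (s + 3.5)(s + 0.4) = 0 → Poles: -0.4, -3.5
Set numerator = 0: 2*s - 2.4 = 0 → Zeros: 1.2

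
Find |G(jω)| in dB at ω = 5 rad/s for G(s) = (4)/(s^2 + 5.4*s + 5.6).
Substitute s = j*5: G(j5) = -0.0702034 - 0.0977057j.
|G(j5)| = sqrt(Re² + Im²) = 0.1203.
20*log₁₀(0.1203) = -18.39 dB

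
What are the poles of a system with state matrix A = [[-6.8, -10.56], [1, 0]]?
Eigenvalues solve det(λI - A) = 0.
Characteristic polynomial: λ^2 + 6.8*λ + 10.56 = 0.
Factor: (λ + 2.4)(λ + 4.4) = 0.
Roots: -2.4, -4.4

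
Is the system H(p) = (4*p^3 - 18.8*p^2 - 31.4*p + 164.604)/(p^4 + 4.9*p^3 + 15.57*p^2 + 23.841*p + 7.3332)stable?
Denominator: p^4 + 4.9*p^3 + 15.57*p^2 + 23.841*p + 7.3332 = (p + 2.1)(p + 0.4)(p^2 + 2.4*p + 8.73). Poles: -0.4, -1.2 + 2.7j, -1.2 - 2.7j, -2.1. All Re(p)<0: Yes (stable)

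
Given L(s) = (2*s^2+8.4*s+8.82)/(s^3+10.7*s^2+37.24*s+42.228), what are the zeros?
Set numerator = 0: 2*s^2 + 8.4*s + 8.82 = 2*(s + 2.1)(s + 2.1) = 0 → Zeros: -2.1, -2.1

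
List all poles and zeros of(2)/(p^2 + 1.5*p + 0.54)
Set denominator = 0: p^2 + 1.5*p + 0.54 = (p + 0.9)(p + 0.6) = 0 → Poles: -0.6, -0.9
Numerator is a nonzero constant (2) → Zeros: none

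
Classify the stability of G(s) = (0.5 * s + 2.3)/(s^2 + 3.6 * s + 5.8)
Denominator: s^2 + 3.6*s + 5.8. Poles: -1.8 + 1.6j, -1.8 - 1.6j. Stable (all poles in LHP)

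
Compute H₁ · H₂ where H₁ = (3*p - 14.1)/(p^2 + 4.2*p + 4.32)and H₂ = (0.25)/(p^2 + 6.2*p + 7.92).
Series: H = H₁ · H₂ = (n₁·n₂)/(d₁·d₂).
Num: n₁·n₂ = 0.75*p - 3.525. Den: d₁·d₂ = p^4 + 10.4*p^3 + 38.28*p^2 + 60.048*p + 34.2144.
H(p) = (0.75*p - 3.525)/(p^4 + 10.4*p^3 + 38.28*p^2 + 60.048*p + 34.2144)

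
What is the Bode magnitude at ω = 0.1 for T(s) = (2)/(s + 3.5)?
Substitute s = j*0.1: T(j0.1) = 0.570962 - 0.0163132j.
|T(j0.1)| = sqrt(Re² + Im²) = 0.5712.
20*log₁₀(0.5712) = -4.86 dB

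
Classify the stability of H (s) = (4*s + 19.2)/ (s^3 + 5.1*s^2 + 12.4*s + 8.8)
Denominator: s^3 + 5.1*s^2 + 12.4*s + 8.8 = (s + 1.1)(s^2 + 4*s + 8). Poles: -1.1, -2 + 2j, -2 - 2j. Stable (all poles in LHP)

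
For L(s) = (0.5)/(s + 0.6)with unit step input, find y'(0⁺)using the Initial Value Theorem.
IVT: y'(0⁺) = lim_{s→∞} s²·Y(s) = lim_{s→∞} s·L(s).
deg(num) = 0, deg(den) = 1, relative degree = 1, so s·L(s) → (leading num)/(leading den) = 0.5/1 = 0.5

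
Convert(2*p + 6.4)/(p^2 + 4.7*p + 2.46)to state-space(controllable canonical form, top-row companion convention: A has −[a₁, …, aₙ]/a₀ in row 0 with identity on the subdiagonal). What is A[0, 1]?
Reachable canonical form for den = p^2 + 4.7*p + 2.46: top row of A = -[a₁,a₂,...,aₙ]/a₀, ones on the subdiagonal, zeros elsewhere.
A = [[-4.7, -2.46], [1, 0]].
A[0,1] = -2.46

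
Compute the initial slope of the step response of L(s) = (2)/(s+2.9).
IVT: y'(0⁺) = lim_{s→∞} s²·Y(s) = lim_{s→∞} s·L(s).
deg(num) = 0, deg(den) = 1, relative degree = 1, so s·L(s) → (leading num)/(leading den) = 2/1 = 2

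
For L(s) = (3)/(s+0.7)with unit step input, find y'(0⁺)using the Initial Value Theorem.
IVT: y'(0⁺) = lim_{s→∞} s²·Y(s) = lim_{s→∞} s·L(s).
deg(num) = 0, deg(den) = 1, relative degree = 1, so s·L(s) → (leading num)/(leading den) = 3/1 = 3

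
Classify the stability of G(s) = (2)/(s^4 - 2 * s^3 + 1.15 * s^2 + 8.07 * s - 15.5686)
Denominator: s^4 - 2*s^3 + 1.15*s^2 + 8.07*s - 15.5686 = (s + 1.9)(s - 1.7)(s^2 - 2.2*s + 4.82). Poles: -1.9, 1.1 + 1.9j, 1.1 - 1.9j, 1.7. Unstable (3 pole(s) in RHP)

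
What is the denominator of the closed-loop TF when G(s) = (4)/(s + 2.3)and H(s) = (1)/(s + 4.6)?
Characteristic poly = G_den * H_den + G_num * H_num = (s^2 + 6.9*s + 10.58) + (4) = s^2 + 6.9*s + 14.58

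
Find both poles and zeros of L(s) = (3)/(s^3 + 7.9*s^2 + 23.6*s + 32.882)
Set denominator = 0: s^3 + 7.9*s^2 + 23.6*s + 32.882 = (s + 4.1)(s^2 + 3.8*s + 8.02) = 0 → Poles: -1.9 + 2.1j, -1.9 - 2.1j, -4.1
Numerator is a nonzero constant (3) → Zeros: none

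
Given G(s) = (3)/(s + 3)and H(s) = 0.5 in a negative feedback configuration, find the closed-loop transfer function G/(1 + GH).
Closed-loop T = G/(1+GH).
Numerator: G_num * H_den = 3.
Denominator: G_den * H_den + G_num * H_num = (s + 3) + (1.5) = s + 4.5.
T(s) = (3)/(s + 4.5)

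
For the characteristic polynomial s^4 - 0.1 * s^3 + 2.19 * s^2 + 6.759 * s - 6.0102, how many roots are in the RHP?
s^4 - 0.1*s^3 + 2.19*s^2 + 6.759*s - 6.0102 = (s - 0.7)(s + 1.8)(s^2 - 1.2*s + 4.77). Poles: -1.8, 0.6 + 2.1j, 0.6 - 2.1j, 0.7. RHP poles (Re>0): 3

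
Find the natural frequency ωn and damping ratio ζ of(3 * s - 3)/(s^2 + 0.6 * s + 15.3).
Underdamped: complex pole -0.3 + 3.9j. ωn = |pole| = 3.912, ζ = -Re(pole)/ωn = 0.0767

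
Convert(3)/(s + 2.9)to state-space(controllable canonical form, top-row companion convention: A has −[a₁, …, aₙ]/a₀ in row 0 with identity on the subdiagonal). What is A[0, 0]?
Reachable canonical form for den = s + 2.9: top row of A = -[a₁,a₂,...,aₙ]/a₀, ones on the subdiagonal, zeros elsewhere.
A = [[-2.9]].
A[0,0] = -2.9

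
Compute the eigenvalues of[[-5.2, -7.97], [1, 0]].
Eigenvalues solve det(λI - A) = 0.
Characteristic polynomial: λ^2 + 5.2*λ + 7.97 = 0.
Roots: -2.6 + 1.1j, -2.6 - 1.1j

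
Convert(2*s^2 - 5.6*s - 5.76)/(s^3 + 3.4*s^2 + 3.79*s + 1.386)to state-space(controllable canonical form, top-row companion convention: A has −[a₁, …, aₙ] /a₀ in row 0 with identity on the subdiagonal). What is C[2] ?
Reachable canonical form: C = numerator coefficients (right-aligned, zero-padded to length n).
num = 2*s^2 - 5.6*s - 5.76, C = [[2, -5.6, -5.76]].
C[2] = -5.76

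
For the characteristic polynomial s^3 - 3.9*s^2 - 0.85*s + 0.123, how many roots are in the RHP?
s^3 - 3.9*s^2 - 0.85*s + 0.123 = (s - 4.1)(s - 0.1)(s + 0.3). Poles: -0.3, 0.1, 4.1. RHP poles (Re>0): 2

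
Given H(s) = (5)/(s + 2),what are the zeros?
Numerator is a nonzero constant (5) → Zeros: none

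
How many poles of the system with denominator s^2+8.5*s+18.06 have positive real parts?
s^2 + 8.5*s + 18.06 = (s + 4.3)(s + 4.2). Poles: -4.2, -4.3. RHP poles (Re>0): 0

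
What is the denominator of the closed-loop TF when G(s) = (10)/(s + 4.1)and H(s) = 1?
Characteristic poly = G_den * H_den + G_num * H_num = (s + 4.1) + (10) = s + 14.1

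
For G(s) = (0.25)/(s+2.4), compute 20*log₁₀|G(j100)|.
Substitute s = j*100: G(j100) = 5.99655e-05 - 0.00249856j.
|G(j100)| = sqrt(Re² + Im²) = 0.002499.
20*log₁₀(0.002499) = -52.04 dB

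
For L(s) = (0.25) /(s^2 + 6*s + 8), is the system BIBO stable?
Denominator: s^2 + 6*s + 8 = (s + 4)(s + 2). Poles: -2, -4. All Re(p)<0: Yes (stable)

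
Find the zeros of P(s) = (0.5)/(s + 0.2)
Numerator is a nonzero constant (0.5) → Zeros: none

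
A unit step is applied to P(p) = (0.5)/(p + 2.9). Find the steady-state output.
FVT: lim_{t→∞} y(t) = lim_{p→0} p*Y(p) where Y(p) = P(p)/p.
= lim_{p→0} P(p) = P(0) = num(0)/den(0) = 0.5/2.9 = 0.1724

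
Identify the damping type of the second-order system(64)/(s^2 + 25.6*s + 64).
Standard form: ωn²/(s²+2ζωn·s+ωn²) gives ωn=8, ζ=1.6.
Overdamped (ζ = 1.6 > 1)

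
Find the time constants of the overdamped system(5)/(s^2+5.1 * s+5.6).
Overdamped: real poles at -1.6, -3.5. τ = -1/pole → τ₁ = 0.625, τ₂ = 0.2857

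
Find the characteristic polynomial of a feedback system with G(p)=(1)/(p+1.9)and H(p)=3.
Characteristic poly = G_den * H_den + G_num * H_num = (p + 1.9) + (3) = p + 4.9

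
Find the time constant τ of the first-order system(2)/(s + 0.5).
First-order system: τ = -1/pole. Pole = -0.5. τ = -1/(-0.5) = 2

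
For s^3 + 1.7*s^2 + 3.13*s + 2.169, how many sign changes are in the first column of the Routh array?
Routh array:
s^3: [1, 3.13]; s^2: [1.7, 2.169]; s^1: [1.85412]; s^0: [2.169]
First column: [1, 1.7, 1.85412, 2.169]. Sign changes = 0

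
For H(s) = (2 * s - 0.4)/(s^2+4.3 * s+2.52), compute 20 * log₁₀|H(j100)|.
Substitute s = j*100: H(j100) = 0.000898781 - 0.0199664j.
|H(j100)| = sqrt(Re² + Im²) = 0.01999.
20*log₁₀(0.01999) = -33.99 dB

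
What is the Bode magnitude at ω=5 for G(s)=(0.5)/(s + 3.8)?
Substitute s = j*5: G(j5) = 0.0481744 - 0.0633874j.
|G(j5)| = sqrt(Re² + Im²) = 0.07962.
20*log₁₀(0.07962) = -21.98 dB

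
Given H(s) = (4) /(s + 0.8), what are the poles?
Set denominator = 0: s + 0.8 = 0 → Poles: -0.8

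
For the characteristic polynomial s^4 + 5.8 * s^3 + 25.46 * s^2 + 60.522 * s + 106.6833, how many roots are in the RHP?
s^4 + 5.8*s^3 + 25.46*s^2 + 60.522*s + 106.6833 = (s^2 + s + 10.49)(s^2 + 4.8*s + 10.17). Poles: -0.5 + 3.2j, -0.5 - 3.2j, -2.4 + 2.1j, -2.4 - 2.1j. RHP poles (Re>0): 0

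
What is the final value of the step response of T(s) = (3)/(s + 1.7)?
FVT: lim_{t→∞} y(t) = lim_{s→0} s*Y(s) where Y(s) = T(s)/s.
= lim_{s→0} T(s) = T(0) = num(0)/den(0) = 3/1.7 = 1.765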